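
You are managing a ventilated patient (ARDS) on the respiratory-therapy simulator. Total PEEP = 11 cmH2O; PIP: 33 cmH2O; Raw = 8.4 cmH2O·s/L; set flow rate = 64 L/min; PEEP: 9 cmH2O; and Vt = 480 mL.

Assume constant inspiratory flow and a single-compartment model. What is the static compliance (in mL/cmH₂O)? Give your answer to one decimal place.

36.8

Flow: 64 L/min ÷ 60 = 1.0667 L/s.
Total PEEP = 11 cmH2O (set 9 + intrinsic 2); this is the baseline alveolar pressure.
Equation of motion (constant flow): PIP = Vt/C + R·V̇ + PEEP.
Vt/C = PIP − R·V̇ − PEEP = 33 − 8.4×1.0667 − 11 = 33 − 8.96 − 11 = 13.04 cmH2O.
C = Vt / 13.04 = 480 / 13.04 = 36.81 mL/cmH2O.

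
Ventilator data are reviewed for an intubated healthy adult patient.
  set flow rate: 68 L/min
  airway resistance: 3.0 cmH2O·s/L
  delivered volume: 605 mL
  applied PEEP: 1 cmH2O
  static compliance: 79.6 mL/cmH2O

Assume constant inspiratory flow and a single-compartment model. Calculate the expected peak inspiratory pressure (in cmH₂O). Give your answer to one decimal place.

Flow: 68 L/min ÷ 60 = 1.1333 L/s.
Equation of motion (constant flow): PIP = Vt/C + R·V̇ + PEEP.
PIP = 605/79.6 + 3.0×1.1333 + 1 = 7.601 + 3.4 + 1 = 12.001 cmH2O.

12.0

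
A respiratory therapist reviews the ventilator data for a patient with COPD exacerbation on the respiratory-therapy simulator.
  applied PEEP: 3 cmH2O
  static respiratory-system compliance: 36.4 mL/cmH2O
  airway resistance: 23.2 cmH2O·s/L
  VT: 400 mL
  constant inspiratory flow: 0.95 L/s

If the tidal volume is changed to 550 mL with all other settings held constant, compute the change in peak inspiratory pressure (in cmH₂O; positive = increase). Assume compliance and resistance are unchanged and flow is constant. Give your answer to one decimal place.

PIP = Vt/C + R·V̇ + PEEP (constant-flow equation of motion).
Only the elastic term changes: ΔPIP = ΔVt / C = (550 − 400) / 36.4 = 4.121 cmH2O.

4.1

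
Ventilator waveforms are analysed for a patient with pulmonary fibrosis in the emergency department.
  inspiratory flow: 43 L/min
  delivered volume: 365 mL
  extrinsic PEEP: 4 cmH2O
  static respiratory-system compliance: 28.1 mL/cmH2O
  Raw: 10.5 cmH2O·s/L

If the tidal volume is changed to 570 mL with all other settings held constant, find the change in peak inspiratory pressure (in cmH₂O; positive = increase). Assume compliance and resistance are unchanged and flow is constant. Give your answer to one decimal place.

7.3

PIP = Vt/C + R·V̇ + PEEP (constant-flow equation of motion).
Only the elastic term changes: ΔPIP = ΔVt / C = (570 − 365) / 28.1 = 7.295 cmH2O.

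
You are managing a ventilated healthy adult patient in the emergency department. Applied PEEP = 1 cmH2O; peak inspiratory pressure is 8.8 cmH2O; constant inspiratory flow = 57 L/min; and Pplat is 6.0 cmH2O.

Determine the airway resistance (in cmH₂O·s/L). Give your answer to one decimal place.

Flow: 57 L/min ÷ 60 = 0.95 L/s.
Raw = (PIP − Pplat) / flow = (8.8 − 6.0) / 0.95 = 2.8 / 0.95 = 2.947 cmH2O·s/L.

2.9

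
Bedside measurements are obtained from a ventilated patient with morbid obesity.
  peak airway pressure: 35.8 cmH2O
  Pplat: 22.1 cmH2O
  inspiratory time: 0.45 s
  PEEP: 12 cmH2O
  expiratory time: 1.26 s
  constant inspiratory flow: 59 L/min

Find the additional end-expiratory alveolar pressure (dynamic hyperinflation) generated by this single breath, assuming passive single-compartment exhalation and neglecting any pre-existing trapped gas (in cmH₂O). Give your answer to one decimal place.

1.3

Flow: 59 L/min ÷ 60 = 0.9833 L/s.
Vt = flow × Ti = 0.9833 L/s × 0.45 s × 1000 mL/L = 442.49 mL.
R = (PIP − Pplat)/V̇ = (35.8 − 22.1) / 0.9833 = 13.7/0.9833 = 13.933 cmH2O·s/L.
C = Vt/(Pplat − PEEP) = 442.49 / (22.1 − 12) = 442.49/10.1 = 43.811 mL/cmH2O.
τ = R × C = 13.933 × 0.04381 L/cmH2O = 0.6104 s.
Fraction remaining = e^(−Te/τ) = e^(−1.26/0.6104) = 0.1269; trapped volume = 442.49 × 0.1269 = 56.152 mL.
Additional alveolar pressure from trapping ≈ V_trapped / C = 56.152 / 43.811 = 1.282 cmH2O.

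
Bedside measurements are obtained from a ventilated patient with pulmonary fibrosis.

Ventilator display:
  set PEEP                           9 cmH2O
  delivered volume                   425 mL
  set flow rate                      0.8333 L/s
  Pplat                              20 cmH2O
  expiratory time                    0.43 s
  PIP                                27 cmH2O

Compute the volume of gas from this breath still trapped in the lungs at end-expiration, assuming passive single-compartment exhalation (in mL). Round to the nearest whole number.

R = (PIP − Pplat)/V̇ = (27 − 20) / 0.8333 = 7.0/0.8333 = 8.4 cmH2O·s/L.
C = Vt/(Pplat − PEEP) = 425.0 / (20 − 9) = 425.0/11.0 = 38.636 mL/cmH2O.
τ = R × C = 8.4 × 0.03864 L/cmH2O = 0.3246 s.
Fraction remaining = e^(−Te/τ) = e^(−0.43/0.3246) = 0.2659.
Trapped volume = 425.0 × 0.2659 = 113.01 mL.

113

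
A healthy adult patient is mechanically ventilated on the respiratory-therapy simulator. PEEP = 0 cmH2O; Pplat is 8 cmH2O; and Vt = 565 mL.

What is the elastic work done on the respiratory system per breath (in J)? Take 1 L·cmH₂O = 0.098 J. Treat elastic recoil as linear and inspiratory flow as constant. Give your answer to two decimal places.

0.22

Elastic work ≈ ½ × (Pplat − PEEP) × Vt = 0.5 × (8 − 0) × 0.565 L = 0.5 × 8.0 × 0.565 = 2.26 L·cmH2O.
× 0.098 J/(L·cmH2O) → 0.2215 J.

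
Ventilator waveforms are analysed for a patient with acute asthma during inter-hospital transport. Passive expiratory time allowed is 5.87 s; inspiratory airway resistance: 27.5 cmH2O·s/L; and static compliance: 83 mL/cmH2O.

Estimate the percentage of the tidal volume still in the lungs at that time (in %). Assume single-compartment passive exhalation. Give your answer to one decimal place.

τ = R × C = 27.5 × 83 mL/cmH2O = 27.5 × 0.083 L/cmH2O = 2.283 s.
Passive exhalation: V(t)/V₀ = e^(−t/τ) = e^(−5.87/2.283) = 0.07645.
Fraction remaining = 0.07645 → 7.645%.

7.6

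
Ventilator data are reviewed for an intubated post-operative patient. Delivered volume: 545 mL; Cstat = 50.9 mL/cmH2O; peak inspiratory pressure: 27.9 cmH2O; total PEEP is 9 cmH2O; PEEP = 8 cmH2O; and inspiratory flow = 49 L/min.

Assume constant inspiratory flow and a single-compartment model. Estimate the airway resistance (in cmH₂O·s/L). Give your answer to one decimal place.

Flow: 49 L/min ÷ 60 = 0.8167 L/s.
Total PEEP = 9 cmH2O (set 8 + intrinsic 1); this is the baseline alveolar pressure.
Equation of motion (constant flow): PIP = Vt/C + R·V̇ + PEEP.
R·V̇ = PIP − Vt/C − PEEP = 27.9 − 545/50.9 − 9 = 27.9 − 10.707 − 9 = 8.193 cmH2O.
R = 8.193 / 0.8167 = 10.032 cmH2O·s/L.

10.0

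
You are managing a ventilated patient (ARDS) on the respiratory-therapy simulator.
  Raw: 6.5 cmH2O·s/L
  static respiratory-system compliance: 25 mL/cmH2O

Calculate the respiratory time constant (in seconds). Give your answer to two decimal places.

τ = R × C = 6.5 × 25 mL/cmH2O = 6.5 × 0.025 L/cmH2O = 0.1625 s.

0.16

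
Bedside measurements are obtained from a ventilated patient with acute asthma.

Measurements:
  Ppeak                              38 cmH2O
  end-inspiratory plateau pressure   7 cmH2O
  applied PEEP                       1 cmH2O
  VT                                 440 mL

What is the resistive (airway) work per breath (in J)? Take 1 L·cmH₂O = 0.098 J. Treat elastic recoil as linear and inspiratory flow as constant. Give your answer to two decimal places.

1.34

With constant inspiratory flow the resistive pressure is constant at PIP − Pplat = 38 − 7 = 31.0 cmH2O, so resistive work = 31.0 × 0.440 = 13.64 L·cmH2O.
× 0.098 J/(L·cmH2O) → 1.337 J.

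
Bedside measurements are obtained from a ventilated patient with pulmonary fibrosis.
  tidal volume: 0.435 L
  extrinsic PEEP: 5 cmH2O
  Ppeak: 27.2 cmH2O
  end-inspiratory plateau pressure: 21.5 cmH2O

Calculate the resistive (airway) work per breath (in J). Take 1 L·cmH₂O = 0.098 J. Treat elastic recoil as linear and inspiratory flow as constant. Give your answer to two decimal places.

0.24

With constant inspiratory flow the resistive pressure is constant at PIP − Pplat = 27.2 − 21.5 = 5.7 cmH2O, so resistive work = 5.7 × 0.435 = 2.48 L·cmH2O.
× 0.098 J/(L·cmH2O) → 0.243 J.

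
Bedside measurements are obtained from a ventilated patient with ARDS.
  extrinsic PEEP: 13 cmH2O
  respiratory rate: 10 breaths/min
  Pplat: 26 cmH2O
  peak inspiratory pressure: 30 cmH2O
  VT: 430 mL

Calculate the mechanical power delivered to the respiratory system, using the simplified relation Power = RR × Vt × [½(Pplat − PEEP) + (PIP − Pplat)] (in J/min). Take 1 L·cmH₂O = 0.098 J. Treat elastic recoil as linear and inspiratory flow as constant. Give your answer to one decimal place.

Per-breath work = Vt × [½(Pplat−PEEP) + (PIP−Pplat)] = 0.430 × [0.5×13.0 + 4.0] = 0.430 × 10.5 = 4.515 L·cmH2O.
Power = 10 × 4.515 = 45.15 L·cmH2O/min.
× 0.098 J/(L·cmH2O) → 4.425 J/min.

4.4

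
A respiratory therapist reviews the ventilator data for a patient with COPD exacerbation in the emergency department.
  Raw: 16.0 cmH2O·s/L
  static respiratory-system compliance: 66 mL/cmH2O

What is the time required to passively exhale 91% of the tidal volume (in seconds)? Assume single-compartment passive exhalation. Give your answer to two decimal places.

2.54

τ = R × C = 16.0 × 66 mL/cmH2O = 16.0 × 0.066 L/cmH2O = 1.056 s.
Exhaled fraction f = 1 − e^(−t/τ) → t = −τ·ln(1 − f) = −1.056·ln(0.09) = 2.543 s.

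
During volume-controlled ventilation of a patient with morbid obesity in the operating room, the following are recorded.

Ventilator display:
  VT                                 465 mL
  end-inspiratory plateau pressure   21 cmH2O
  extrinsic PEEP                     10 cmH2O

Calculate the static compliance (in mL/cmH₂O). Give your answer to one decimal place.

Cstat = Vt / (Pplat − PEEP) = 465 / (21 − 10) = 465 / 11.0 = 42.273 mL/cmH2O.

42.3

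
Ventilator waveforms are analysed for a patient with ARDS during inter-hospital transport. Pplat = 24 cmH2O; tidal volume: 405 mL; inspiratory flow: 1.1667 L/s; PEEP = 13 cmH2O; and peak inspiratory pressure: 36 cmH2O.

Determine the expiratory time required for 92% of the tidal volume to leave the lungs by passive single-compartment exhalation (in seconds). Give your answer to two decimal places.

0.96

R = (PIP − Pplat)/V̇ = (36 − 24) / 1.1667 = 12.0/1.1667 = 10.285 cmH2O·s/L.
C = Vt/(Pplat − PEEP) = 405.0 / (24 − 13) = 405.0/11.0 = 36.818 mL/cmH2O.
τ = R × C = 10.285 × 0.03682 L/cmH2O = 0.3787 s.
t = −τ·ln(1 − 0.92) = −0.3787·ln(0.08) = 0.9565 s.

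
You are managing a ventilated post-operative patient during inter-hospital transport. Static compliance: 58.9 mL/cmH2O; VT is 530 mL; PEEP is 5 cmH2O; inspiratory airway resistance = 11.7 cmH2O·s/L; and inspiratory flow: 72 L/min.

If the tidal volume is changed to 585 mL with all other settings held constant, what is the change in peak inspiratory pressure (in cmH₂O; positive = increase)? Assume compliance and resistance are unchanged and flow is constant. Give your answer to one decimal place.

PIP = Vt/C + R·V̇ + PEEP (constant-flow equation of motion).
Only the elastic term changes: ΔPIP = ΔVt / C = (585 − 530) / 58.9 = 0.9338 cmH2O.

0.9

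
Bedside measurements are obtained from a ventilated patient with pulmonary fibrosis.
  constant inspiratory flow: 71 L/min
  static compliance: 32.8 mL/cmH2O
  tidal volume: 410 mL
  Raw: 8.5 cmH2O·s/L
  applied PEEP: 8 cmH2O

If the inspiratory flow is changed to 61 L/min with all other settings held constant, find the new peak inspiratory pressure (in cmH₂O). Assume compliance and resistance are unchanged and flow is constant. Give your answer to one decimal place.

29.1

Flow: 71 L/min ÷ 60 = 1.1833 L/s.
New flow: 61 L/min ÷ 60 = 1.0167 L/s.
PIP = Vt/C + R·V̇ + PEEP (constant-flow equation of motion).
Only the resistive term changes: ΔPIP = R × ΔV̇ = 8.5 × (1.0167 − 1.1833) = 8.5 × -0.1666 = -1.416 cmH2O.
Original PIP = 410/32.8 + 8.5×1.1833 + 8 = 30.558 cmH2O; new PIP = 30.558 + (-1.416) = 29.142 cmH2O.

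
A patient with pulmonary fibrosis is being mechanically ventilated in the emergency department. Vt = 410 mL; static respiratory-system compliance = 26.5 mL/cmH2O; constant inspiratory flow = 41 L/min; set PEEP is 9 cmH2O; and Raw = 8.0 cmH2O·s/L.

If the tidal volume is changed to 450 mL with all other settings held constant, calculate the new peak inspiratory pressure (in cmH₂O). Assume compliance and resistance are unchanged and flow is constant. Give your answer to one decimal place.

31.4

Flow: 41 L/min ÷ 60 = 0.6833 L/s.
PIP = Vt/C + R·V̇ + PEEP (constant-flow equation of motion).
Only the elastic term changes: ΔPIP = ΔVt / C = (450 − 410) / 26.5 = 1.509 cmH2O.
Original PIP = 410/26.5 + 8.0×0.6833 + 9 = 29.938 cmH2O; new PIP = 29.938 + (1.509) = 31.447 cmH2O.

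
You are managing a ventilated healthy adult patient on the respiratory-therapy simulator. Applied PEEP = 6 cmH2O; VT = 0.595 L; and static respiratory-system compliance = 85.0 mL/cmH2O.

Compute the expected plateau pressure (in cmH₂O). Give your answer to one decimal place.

Pplat = PEEP + Vt / Cstat = 6 + 595 / 85.0 = 6 + 7.0 = 13.0 cmH2O.

13.0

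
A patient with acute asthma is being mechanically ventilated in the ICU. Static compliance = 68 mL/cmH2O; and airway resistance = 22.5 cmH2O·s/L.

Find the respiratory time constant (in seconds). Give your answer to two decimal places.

1.53

τ = R × C = 22.5 × 68 mL/cmH2O = 22.5 × 0.068 L/cmH2O = 1.53 s.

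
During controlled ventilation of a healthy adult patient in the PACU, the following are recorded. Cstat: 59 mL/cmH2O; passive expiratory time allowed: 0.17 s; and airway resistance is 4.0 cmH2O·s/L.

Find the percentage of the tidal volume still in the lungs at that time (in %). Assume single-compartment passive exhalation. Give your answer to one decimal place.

τ = R × C = 4.0 × 59 mL/cmH2O = 4.0 × 0.059 L/cmH2O = 0.236 s.
Passive exhalation: V(t)/V₀ = e^(−t/τ) = e^(−0.17/0.236) = 0.4866.
Fraction remaining = 0.4866 → 48.66%.

48.7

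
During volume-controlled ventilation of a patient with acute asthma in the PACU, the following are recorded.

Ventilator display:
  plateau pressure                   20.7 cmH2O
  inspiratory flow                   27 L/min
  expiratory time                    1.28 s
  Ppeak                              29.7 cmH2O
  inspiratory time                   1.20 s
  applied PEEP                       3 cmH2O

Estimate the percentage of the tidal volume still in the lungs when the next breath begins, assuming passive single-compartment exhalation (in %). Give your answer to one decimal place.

Flow: 27 L/min ÷ 60 = 0.45 L/s.
Vt = flow × Ti = 0.45 L/s × 1.20 s × 1000 mL/L = 540.0 mL.
R = (PIP − Pplat)/V̇ = (29.7 − 20.7) / 0.45 = 9.0/0.45 = 20.0 cmH2O·s/L.
C = Vt/(Pplat − PEEP) = 540.0 / (20.7 − 3) = 540.0/17.7 = 30.508 mL/cmH2O.
τ = R × C = 20.0 × 0.03051 L/cmH2O = 0.6102 s.
Fraction remaining at end-expiration = e^(−Te/τ) = e^(−1.28/0.6102) = 0.1227 → 12.27%.

12.3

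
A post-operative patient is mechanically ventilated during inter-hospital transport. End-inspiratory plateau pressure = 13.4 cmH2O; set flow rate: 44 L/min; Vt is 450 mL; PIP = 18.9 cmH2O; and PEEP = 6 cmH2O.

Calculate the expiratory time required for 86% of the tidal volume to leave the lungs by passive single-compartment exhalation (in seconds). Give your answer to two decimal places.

Flow: 44 L/min ÷ 60 = 0.7333 L/s.
R = (PIP − Pplat)/V̇ = (18.9 − 13.4) / 0.7333 = 5.5/0.7333 = 7.5 cmH2O·s/L.
C = Vt/(Pplat − PEEP) = 450.0 / (13.4 − 6) = 450.0/7.4 = 60.811 mL/cmH2O.
τ = R × C = 7.5 × 0.06081 L/cmH2O = 0.4561 s.
t = −τ·ln(1 − 0.86) = −0.4561·ln(0.14) = 0.8967 s.

0.90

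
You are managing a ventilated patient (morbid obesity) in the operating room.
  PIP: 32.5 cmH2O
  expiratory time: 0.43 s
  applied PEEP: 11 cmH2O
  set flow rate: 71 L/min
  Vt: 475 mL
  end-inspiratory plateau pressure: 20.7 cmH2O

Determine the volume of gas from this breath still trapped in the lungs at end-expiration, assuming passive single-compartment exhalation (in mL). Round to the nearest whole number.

197

Flow: 71 L/min ÷ 60 = 1.1833 L/s.
R = (PIP − Pplat)/V̇ = (32.5 − 20.7) / 1.1833 = 11.8/1.1833 = 9.972 cmH2O·s/L.
C = Vt/(Pplat − PEEP) = 475.0 / (20.7 − 11) = 475.0/9.7 = 48.969 mL/cmH2O.
τ = R × C = 9.972 × 0.04897 L/cmH2O = 0.4883 s.
Fraction remaining = e^(−Te/τ) = e^(−0.43/0.4883) = 0.4145.
Trapped volume = 475.0 × 0.4145 = 196.89 mL.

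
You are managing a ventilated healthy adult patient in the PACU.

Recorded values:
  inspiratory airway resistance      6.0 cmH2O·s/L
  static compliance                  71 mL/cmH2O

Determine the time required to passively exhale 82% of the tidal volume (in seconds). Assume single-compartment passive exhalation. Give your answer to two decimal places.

0.73

τ = R × C = 6.0 × 71 mL/cmH2O = 6.0 × 0.071 L/cmH2O = 0.426 s.
Exhaled fraction f = 1 − e^(−t/τ) → t = −τ·ln(1 − f) = −0.426·ln(0.18) = 0.7305 s.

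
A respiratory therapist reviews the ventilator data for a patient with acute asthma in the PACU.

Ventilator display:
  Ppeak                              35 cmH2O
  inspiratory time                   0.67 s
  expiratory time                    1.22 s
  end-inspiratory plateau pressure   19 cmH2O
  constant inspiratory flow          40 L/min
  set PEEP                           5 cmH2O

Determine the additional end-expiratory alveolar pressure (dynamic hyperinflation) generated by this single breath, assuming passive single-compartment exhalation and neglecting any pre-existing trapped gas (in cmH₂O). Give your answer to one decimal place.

Flow: 40 L/min ÷ 60 = 0.6667 L/s.
Vt = flow × Ti = 0.6667 L/s × 0.67 s × 1000 mL/L = 446.69 mL.
R = (PIP − Pplat)/V̇ = (35 − 19) / 0.6667 = 16.0/0.6667 = 23.999 cmH2O·s/L.
C = Vt/(Pplat − PEEP) = 446.69 / (19 − 5) = 446.69/14.0 = 31.906 mL/cmH2O.
τ = R × C = 23.999 × 0.03191 L/cmH2O = 0.7658 s.
Fraction remaining = e^(−Te/τ) = e^(−1.22/0.7658) = 0.2033; trapped volume = 446.69 × 0.2033 = 90.812 mL.
Additional alveolar pressure from trapping ≈ V_trapped / C = 90.812 / 31.906 = 2.846 cmH2O.

2.8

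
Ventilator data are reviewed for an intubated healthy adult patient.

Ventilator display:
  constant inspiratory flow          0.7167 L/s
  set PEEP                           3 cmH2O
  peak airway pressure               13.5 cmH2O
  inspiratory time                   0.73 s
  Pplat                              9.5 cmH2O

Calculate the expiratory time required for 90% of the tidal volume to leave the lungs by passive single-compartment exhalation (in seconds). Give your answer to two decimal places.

1.03

Vt = flow × Ti = 0.7167 L/s × 0.73 s × 1000 mL/L = 523.19 mL.
R = (PIP − Pplat)/V̇ = (13.5 − 9.5) / 0.7167 = 4.0/0.7167 = 5.581 cmH2O·s/L.
C = Vt/(Pplat − PEEP) = 523.19 / (9.5 − 3) = 523.19/6.5 = 80.491 mL/cmH2O.
τ = R × C = 5.581 × 0.08049 L/cmH2O = 0.4492 s.
t = −τ·ln(1 − 0.90) = −0.4492·ln(0.1) = 1.034 s.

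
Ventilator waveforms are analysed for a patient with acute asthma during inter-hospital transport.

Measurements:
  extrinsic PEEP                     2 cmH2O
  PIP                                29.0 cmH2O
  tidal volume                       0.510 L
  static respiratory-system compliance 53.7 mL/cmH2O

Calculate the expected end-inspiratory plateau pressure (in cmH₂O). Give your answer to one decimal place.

Pplat = PEEP + Vt / Cstat = 2 + 510 / 53.7 = 2 + 9.497 = 11.497 cmH2O.

11.5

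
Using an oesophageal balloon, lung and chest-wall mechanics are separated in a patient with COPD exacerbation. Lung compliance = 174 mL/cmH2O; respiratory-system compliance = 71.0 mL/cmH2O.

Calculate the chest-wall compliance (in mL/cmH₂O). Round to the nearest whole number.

120

1/Ccw = 1/Crs − 1/CL.
1/Ccw = 1/71.0 − 1/174 = 0.008337.
Ccw = 119.95 mL/cmH2O.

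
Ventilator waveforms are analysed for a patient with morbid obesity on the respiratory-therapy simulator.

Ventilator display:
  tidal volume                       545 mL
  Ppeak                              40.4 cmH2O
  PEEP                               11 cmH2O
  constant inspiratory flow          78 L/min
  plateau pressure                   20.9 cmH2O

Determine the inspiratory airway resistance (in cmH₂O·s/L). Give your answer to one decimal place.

Flow: 78 L/min ÷ 60 = 1.3 L/s.
Raw = (PIP − Pplat) / flow = (40.4 − 20.9) / 1.3 = 19.5 / 1.3 = 15.0 cmH2O·s/L.

15.0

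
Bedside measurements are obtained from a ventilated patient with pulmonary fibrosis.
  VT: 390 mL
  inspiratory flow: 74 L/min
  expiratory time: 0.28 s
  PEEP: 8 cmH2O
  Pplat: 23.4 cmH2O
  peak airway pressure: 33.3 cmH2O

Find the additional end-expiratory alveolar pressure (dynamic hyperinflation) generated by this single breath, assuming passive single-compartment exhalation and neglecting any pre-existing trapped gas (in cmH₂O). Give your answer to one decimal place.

Flow: 74 L/min ÷ 60 = 1.2333 L/s.
R = (PIP − Pplat)/V̇ = (33.3 − 23.4) / 1.2333 = 9.9/1.2333 = 8.027 cmH2O·s/L.
C = Vt/(Pplat − PEEP) = 390.0 / (23.4 − 8) = 390.0/15.4 = 25.325 mL/cmH2O.
τ = R × C = 8.027 × 0.02533 L/cmH2O = 0.2033 s.
Fraction remaining = e^(−Te/τ) = e^(−0.28/0.2033) = 0.2523; trapped volume = 390.0 × 0.2523 = 98.397 mL.
Additional alveolar pressure from trapping ≈ V_trapped / C = 98.397 / 25.325 = 3.885 cmH2O.

3.9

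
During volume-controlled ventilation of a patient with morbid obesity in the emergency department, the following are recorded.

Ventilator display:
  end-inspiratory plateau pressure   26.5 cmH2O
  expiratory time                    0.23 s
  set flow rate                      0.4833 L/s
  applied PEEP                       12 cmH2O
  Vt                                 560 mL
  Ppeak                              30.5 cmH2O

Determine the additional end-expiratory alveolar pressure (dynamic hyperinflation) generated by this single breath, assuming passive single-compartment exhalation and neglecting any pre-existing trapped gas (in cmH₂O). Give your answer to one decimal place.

R = (PIP − Pplat)/V̇ = (30.5 − 26.5) / 0.4833 = 4.0/0.4833 = 8.276 cmH2O·s/L.
C = Vt/(Pplat − PEEP) = 560.0 / (26.5 − 12) = 560.0/14.5 = 38.621 mL/cmH2O.
τ = R × C = 8.276 × 0.03862 L/cmH2O = 0.3196 s.
Fraction remaining = e^(−Te/τ) = e^(−0.23/0.3196) = 0.4869; trapped volume = 560.0 × 0.4869 = 272.66 mL.
Additional alveolar pressure from trapping ≈ V_trapped / C = 272.66 / 38.621 = 7.06 cmH2O.

7.1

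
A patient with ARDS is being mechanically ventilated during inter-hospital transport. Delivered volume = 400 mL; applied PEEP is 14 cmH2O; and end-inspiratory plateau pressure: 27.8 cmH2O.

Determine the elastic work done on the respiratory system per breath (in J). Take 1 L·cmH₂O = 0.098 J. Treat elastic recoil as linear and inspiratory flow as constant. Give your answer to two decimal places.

0.27

Elastic work ≈ ½ × (Pplat − PEEP) × Vt = 0.5 × (27.8 − 14) × 0.400 L = 0.5 × 13.8 × 0.400 = 2.76 L·cmH2O.
× 0.098 J/(L·cmH2O) → 0.2705 J.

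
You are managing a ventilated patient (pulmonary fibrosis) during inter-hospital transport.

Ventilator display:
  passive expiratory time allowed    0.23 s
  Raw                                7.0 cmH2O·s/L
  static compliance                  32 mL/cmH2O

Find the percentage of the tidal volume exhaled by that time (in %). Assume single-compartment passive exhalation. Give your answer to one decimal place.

64.2

τ = R × C = 7.0 × 32 mL/cmH2O = 7.0 × 0.032 L/cmH2O = 0.224 s.
Passive exhalation: V(t)/V₀ = e^(−t/τ) = e^(−0.23/0.224) = 0.3582.
Fraction exhaled = 1 − 0.3582 = 0.6418 → 64.18%.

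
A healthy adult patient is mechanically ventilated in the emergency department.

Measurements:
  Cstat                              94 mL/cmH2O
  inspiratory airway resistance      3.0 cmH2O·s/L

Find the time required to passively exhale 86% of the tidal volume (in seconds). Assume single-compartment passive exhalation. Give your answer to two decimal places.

τ = R × C = 3.0 × 94 mL/cmH2O = 3.0 × 0.094 L/cmH2O = 0.282 s.
Exhaled fraction f = 1 − e^(−t/τ) → t = −τ·ln(1 − f) = −0.282·ln(0.14) = 0.5544 s.

0.55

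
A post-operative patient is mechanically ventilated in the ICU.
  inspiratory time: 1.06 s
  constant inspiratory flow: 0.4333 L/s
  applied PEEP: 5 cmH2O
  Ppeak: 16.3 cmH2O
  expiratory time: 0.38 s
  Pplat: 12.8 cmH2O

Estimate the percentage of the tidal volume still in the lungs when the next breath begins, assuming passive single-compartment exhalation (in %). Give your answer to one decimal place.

Vt = flow × Ti = 0.4333 L/s × 1.06 s × 1000 mL/L = 459.3 mL.
R = (PIP − Pplat)/V̇ = (16.3 − 12.8) / 0.4333 = 3.5/0.4333 = 8.078 cmH2O·s/L.
C = Vt/(Pplat − PEEP) = 459.3 / (12.8 − 5) = 459.3/7.8 = 58.885 mL/cmH2O.
τ = R × C = 8.078 × 0.05889 L/cmH2O = 0.4757 s.
Fraction remaining at end-expiration = e^(−Te/τ) = e^(−0.38/0.4757) = 0.4499 → 44.99%.

45.0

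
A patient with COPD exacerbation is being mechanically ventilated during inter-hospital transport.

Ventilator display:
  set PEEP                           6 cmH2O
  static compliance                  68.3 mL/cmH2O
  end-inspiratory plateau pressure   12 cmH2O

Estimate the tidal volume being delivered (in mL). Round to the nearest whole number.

Vt = Cstat × (Pplat − PEEP) = 68.3 × (12 − 6) = 68.3 × 6.0 = 409.8 mL.

410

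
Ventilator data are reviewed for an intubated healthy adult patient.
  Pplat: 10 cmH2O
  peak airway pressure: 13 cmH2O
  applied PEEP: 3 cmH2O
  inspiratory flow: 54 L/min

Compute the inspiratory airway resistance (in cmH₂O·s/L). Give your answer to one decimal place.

3.3

Flow: 54 L/min ÷ 60 = 0.9 L/s.
Raw = (PIP − Pplat) / flow = (13 − 10) / 0.9 = 3.0 / 0.9 = 3.333 cmH2O·s/L.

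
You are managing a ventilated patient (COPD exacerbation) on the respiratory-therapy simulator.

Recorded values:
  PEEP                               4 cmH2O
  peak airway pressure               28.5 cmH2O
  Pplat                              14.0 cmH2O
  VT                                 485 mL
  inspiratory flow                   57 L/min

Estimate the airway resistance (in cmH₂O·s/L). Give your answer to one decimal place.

Flow: 57 L/min ÷ 60 = 0.95 L/s.
Raw = (PIP − Pplat) / flow = (28.5 − 14.0) / 0.95 = 14.5 / 0.95 = 15.263 cmH2O·s/L.

15.3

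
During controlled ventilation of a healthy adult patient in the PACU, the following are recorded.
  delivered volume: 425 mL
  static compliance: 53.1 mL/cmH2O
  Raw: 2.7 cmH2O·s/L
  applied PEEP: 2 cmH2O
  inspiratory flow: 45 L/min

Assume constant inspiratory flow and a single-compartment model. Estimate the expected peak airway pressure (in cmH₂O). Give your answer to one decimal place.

Flow: 45 L/min ÷ 60 = 0.75 L/s.
Equation of motion (constant flow): PIP = Vt/C + R·V̇ + PEEP.
PIP = 425/53.1 + 2.7×0.75 + 2 = 8.004 + 2.025 + 2 = 12.029 cmH2O.

12.0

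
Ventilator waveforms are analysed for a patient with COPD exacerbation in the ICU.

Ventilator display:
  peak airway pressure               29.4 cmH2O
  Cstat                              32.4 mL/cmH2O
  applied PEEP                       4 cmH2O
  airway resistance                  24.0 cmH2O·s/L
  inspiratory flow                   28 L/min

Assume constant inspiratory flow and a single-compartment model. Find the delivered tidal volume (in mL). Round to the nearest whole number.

Flow: 28 L/min ÷ 60 = 0.4667 L/s.
Equation of motion (constant flow): PIP = Vt/C + R·V̇ + PEEP.
Vt/C = PIP − R·V̇ − PEEP = 29.4 − 11.201 − 4 = 14.199 cmH2O.
Vt = C × 14.199 = 32.4 × 14.199 = 460.05 mL.

460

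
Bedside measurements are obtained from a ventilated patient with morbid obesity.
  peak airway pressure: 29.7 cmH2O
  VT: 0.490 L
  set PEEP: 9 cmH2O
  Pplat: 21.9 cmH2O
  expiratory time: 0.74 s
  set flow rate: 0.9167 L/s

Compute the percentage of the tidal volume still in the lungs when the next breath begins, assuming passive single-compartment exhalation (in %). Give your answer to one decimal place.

R = (PIP − Pplat)/V̇ = (29.7 − 21.9) / 0.9167 = 7.8/0.9167 = 8.509 cmH2O·s/L.
C = Vt/(Pplat − PEEP) = 490.0 / (21.9 − 9) = 490.0/12.9 = 37.984 mL/cmH2O.
τ = R × C = 8.509 × 0.03798 L/cmH2O = 0.3232 s.
Fraction remaining at end-expiration = e^(−Te/τ) = e^(−0.74/0.3232) = 0.1013 → 10.13%.

10.1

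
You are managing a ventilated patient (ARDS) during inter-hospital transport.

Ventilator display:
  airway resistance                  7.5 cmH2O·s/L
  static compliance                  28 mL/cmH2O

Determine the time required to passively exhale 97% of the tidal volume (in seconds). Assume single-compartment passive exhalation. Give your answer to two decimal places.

τ = R × C = 7.5 × 28 mL/cmH2O = 7.5 × 0.028 L/cmH2O = 0.21 s.
Exhaled fraction f = 1 − e^(−t/τ) → t = −τ·ln(1 − f) = −0.21·ln(0.03) = 0.7364 s.

0.74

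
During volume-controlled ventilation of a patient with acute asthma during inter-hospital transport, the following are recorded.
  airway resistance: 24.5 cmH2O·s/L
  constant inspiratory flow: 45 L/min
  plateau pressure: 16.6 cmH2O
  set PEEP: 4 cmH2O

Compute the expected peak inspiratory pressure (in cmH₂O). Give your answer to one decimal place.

Flow: 45 L/min ÷ 60 = 0.75 L/s.
PIP = Pplat + Raw × flow = 16.6 + 24.5 × 0.75 = 16.6 + 18.375 = 34.975 cmH2O.

35.0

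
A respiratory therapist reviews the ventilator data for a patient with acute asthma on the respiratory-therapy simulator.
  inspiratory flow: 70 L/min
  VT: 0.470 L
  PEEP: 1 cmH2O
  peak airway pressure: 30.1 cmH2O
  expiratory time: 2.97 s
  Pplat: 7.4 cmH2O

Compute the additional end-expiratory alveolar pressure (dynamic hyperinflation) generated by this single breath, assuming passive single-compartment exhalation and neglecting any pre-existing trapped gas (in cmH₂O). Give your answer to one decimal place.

Flow: 70 L/min ÷ 60 = 1.1667 L/s.
R = (PIP − Pplat)/V̇ = (30.1 − 7.4) / 1.1667 = 22.7/1.1667 = 19.457 cmH2O·s/L.
C = Vt/(Pplat − PEEP) = 470.0 / (7.4 − 1) = 470.0/6.4 = 73.438 mL/cmH2O.
τ = R × C = 19.457 × 0.07344 L/cmH2O = 1.429 s.
Fraction remaining = e^(−Te/τ) = e^(−2.97/1.429) = 0.1251; trapped volume = 470.0 × 0.1251 = 58.797 mL.
Additional alveolar pressure from trapping ≈ V_trapped / C = 58.797 / 73.438 = 0.8006 cmH2O.

0.8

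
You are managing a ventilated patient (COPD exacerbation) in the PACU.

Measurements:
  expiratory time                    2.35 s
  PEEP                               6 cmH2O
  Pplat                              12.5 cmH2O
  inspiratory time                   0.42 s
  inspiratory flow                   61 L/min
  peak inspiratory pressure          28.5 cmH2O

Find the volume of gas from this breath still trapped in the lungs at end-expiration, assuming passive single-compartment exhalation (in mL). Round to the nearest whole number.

44

Flow: 61 L/min ÷ 60 = 1.0167 L/s.
Vt = flow × Ti = 1.0167 L/s × 0.42 s × 1000 mL/L = 427.01 mL.
R = (PIP − Pplat)/V̇ = (28.5 − 12.5) / 1.0167 = 16.0/1.0167 = 15.737 cmH2O·s/L.
C = Vt/(Pplat − PEEP) = 427.01 / (12.5 − 6) = 427.01/6.5 = 65.694 mL/cmH2O.
τ = R × C = 15.737 × 0.06569 L/cmH2O = 1.034 s.
Fraction remaining = e^(−Te/τ) = e^(−2.35/1.034) = 0.103.
Trapped volume = 427.01 × 0.103 = 43.982 mL.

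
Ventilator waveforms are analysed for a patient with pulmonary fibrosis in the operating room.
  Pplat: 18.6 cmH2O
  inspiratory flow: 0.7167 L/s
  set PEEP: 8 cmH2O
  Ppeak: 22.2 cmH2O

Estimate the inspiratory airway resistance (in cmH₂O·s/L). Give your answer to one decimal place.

Raw = (PIP − Pplat) / flow = (22.2 − 18.6) / 0.7167 = 3.6 / 0.7167 = 5.023 cmH2O·s/L.

5.0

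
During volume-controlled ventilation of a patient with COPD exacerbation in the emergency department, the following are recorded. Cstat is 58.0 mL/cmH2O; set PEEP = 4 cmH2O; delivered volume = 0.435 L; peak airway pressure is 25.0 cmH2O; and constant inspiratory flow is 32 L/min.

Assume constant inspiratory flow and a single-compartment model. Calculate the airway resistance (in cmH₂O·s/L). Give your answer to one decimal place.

Flow: 32 L/min ÷ 60 = 0.5333 L/s.
Equation of motion (constant flow): PIP = Vt/C + R·V̇ + PEEP.
R·V̇ = PIP − Vt/C − PEEP = 25.0 − 435/58.0 − 4 = 25.0 − 7.5 − 4 = 13.5 cmH2O.
R = 13.5 / 0.5333 = 25.314 cmH2O·s/L.

25.3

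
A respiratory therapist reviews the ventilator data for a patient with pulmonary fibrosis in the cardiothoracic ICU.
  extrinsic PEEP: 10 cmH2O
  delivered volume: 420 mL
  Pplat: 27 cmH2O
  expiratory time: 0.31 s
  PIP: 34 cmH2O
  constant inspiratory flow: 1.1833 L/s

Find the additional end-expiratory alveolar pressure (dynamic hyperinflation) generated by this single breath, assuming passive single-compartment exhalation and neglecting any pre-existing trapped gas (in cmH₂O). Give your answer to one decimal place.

R = (PIP − Pplat)/V̇ = (34 − 27) / 1.1833 = 7.0/1.1833 = 5.916 cmH2O·s/L.
C = Vt/(Pplat − PEEP) = 420.0 / (27 − 10) = 420.0/17.0 = 24.706 mL/cmH2O.
τ = R × C = 5.916 × 0.02471 L/cmH2O = 0.1462 s.
Fraction remaining = e^(−Te/τ) = e^(−0.31/0.1462) = 0.12; trapped volume = 420.0 × 0.12 = 50.4 mL.
Additional alveolar pressure from trapping ≈ V_trapped / C = 50.4 / 24.706 = 2.04 cmH2O.

2.0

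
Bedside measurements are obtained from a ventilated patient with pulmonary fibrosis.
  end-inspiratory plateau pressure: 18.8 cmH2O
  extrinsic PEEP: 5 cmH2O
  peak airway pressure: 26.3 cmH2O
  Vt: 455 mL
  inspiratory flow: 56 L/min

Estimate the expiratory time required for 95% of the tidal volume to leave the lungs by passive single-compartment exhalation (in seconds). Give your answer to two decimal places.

Flow: 56 L/min ÷ 60 = 0.9333 L/s.
R = (PIP − Pplat)/V̇ = (26.3 − 18.8) / 0.9333 = 7.5/0.9333 = 8.036 cmH2O·s/L.
C = Vt/(Pplat − PEEP) = 455.0 / (18.8 − 5) = 455.0/13.8 = 32.971 mL/cmH2O.
τ = R × C = 8.036 × 0.03297 L/cmH2O = 0.2649 s.
t = −τ·ln(1 − 0.95) = −0.2649·ln(0.05) = 0.7936 s.

0.79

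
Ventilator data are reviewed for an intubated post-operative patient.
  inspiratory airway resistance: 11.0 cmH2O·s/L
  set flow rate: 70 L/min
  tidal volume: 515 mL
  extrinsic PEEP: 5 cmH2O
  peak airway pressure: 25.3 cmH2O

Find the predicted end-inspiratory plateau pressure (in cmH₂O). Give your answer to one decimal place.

12.5

Flow: 70 L/min ÷ 60 = 1.1667 L/s.
Pplat = PIP − Raw × flow = 25.3 − 11.0 × 1.1667 = 25.3 − 12.834 = 12.466 cmH2O.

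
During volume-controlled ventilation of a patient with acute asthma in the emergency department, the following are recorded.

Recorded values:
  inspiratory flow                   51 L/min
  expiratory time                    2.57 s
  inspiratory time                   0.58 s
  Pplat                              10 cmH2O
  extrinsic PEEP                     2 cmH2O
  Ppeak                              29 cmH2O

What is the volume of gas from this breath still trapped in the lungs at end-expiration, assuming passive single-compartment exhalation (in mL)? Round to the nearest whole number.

Flow: 51 L/min ÷ 60 = 0.85 L/s.
Vt = flow × Ti = 0.85 L/s × 0.58 s × 1000 mL/L = 493.0 mL.
R = (PIP − Pplat)/V̇ = (29 − 10) / 0.85 = 19.0/0.85 = 22.353 cmH2O·s/L.
C = Vt/(Pplat − PEEP) = 493.0 / (10 − 2) = 493.0/8.0 = 61.625 mL/cmH2O.
τ = R × C = 22.353 × 0.06163 L/cmH2O = 1.378 s.
Fraction remaining = e^(−Te/τ) = e^(−2.57/1.378) = 0.1549.
Trapped volume = 493.0 × 0.1549 = 76.366 mL.

76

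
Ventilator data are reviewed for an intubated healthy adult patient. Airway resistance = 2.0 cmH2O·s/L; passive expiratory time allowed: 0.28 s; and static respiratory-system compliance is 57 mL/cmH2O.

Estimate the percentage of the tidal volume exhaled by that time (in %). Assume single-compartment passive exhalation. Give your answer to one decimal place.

τ = R × C = 2.0 × 57 mL/cmH2O = 2.0 × 0.057 L/cmH2O = 0.114 s.
Passive exhalation: V(t)/V₀ = e^(−t/τ) = e^(−0.28/0.114) = 0.08577.
Fraction exhaled = 1 − 0.08577 = 0.9142 → 91.42%.

91.4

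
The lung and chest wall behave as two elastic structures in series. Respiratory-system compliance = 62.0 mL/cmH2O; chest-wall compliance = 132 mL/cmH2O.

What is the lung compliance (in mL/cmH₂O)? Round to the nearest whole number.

117

1/CL = 1/Crs − 1/Ccw.
1/CL = 1/62.0 − 1/132 = 0.008553.
CL = 116.92 mL/cmH2O.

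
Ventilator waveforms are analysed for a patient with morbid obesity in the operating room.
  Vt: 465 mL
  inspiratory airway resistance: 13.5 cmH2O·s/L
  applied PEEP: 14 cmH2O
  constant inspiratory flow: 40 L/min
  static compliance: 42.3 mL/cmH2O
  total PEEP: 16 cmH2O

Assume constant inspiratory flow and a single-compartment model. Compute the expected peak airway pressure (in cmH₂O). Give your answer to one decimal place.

36.0

Flow: 40 L/min ÷ 60 = 0.6667 L/s.
Total PEEP = 16 cmH2O (set 14 + intrinsic 2); this is the baseline alveolar pressure.
Equation of motion (constant flow): PIP = Vt/C + R·V̇ + PEEP.
PIP = 465/42.3 + 13.5×0.6667 + 16 = 10.993 + 9.0 + 16 = 35.993 cmH2O.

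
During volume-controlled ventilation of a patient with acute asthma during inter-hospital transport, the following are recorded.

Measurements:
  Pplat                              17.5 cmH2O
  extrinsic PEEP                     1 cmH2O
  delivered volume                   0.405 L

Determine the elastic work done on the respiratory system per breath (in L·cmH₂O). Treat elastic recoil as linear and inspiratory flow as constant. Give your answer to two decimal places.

3.34

Elastic work ≈ ½ × (Pplat − PEEP) × Vt = 0.5 × (17.5 − 1) × 0.405 L = 0.5 × 16.5 × 0.405 = 3.341 L·cmH2O.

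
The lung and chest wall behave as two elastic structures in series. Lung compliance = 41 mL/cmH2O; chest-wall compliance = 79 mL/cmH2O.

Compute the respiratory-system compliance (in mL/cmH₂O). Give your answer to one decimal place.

27.0

Lung and chest wall are elastances in series: 1/Crs = 1/CL + 1/Ccw.
1/Crs = 1/41 + 1/79 = 0.03705.
Crs = 26.991 mL/cmH2O.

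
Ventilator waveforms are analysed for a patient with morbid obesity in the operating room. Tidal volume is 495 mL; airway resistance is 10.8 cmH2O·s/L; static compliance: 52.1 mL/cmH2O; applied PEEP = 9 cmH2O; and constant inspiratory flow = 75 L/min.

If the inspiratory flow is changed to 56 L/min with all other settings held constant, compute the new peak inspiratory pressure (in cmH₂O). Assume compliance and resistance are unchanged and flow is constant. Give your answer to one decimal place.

Flow: 75 L/min ÷ 60 = 1.25 L/s.
New flow: 56 L/min ÷ 60 = 0.9333 L/s.
PIP = Vt/C + R·V̇ + PEEP (constant-flow equation of motion).
Only the resistive term changes: ΔPIP = R × ΔV̇ = 10.8 × (0.9333 − 1.25) = 10.8 × -0.3167 = -3.42 cmH2O.
Original PIP = 495/52.1 + 10.8×1.25 + 9 = 32.001 cmH2O; new PIP = 32.001 + (-3.42) = 28.581 cmH2O.

28.6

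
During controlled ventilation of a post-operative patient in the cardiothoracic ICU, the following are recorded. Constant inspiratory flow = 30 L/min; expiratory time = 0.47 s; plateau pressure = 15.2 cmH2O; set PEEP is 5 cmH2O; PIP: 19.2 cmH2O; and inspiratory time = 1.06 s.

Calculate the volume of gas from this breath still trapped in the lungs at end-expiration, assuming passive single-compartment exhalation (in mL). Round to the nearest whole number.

171

Flow: 30 L/min ÷ 60 = 0.5 L/s.
Vt = flow × Ti = 0.5 L/s × 1.06 s × 1000 mL/L = 530.0 mL.
R = (PIP − Pplat)/V̇ = (19.2 − 15.2) / 0.5 = 4.0/0.5 = 8.0 cmH2O·s/L.
C = Vt/(Pplat − PEEP) = 530.0 / (15.2 − 5) = 530.0/10.2 = 51.961 mL/cmH2O.
τ = R × C = 8.0 × 0.05196 L/cmH2O = 0.4157 s.
Fraction remaining = e^(−Te/τ) = e^(−0.47/0.4157) = 0.3228.
Trapped volume = 530.0 × 0.3228 = 171.08 mL.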